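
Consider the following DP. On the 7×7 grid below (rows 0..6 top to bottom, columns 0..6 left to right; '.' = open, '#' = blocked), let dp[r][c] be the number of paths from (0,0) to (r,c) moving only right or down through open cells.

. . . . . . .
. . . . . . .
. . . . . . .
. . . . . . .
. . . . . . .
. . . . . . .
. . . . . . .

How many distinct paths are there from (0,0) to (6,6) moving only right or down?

r\c   0   1   2   3   4   5   6
  0   1   1   1   1   1   1   1
  1   1   2   3   4   5   6   7
  2   1   3   6  10  15  21  28
  3   1   4  10  20  35  56  84
  4   1   5  15  35  70 126 210
  5   1   6  21  56 126 252 462
  6   1   7  28  84 210 462 924

924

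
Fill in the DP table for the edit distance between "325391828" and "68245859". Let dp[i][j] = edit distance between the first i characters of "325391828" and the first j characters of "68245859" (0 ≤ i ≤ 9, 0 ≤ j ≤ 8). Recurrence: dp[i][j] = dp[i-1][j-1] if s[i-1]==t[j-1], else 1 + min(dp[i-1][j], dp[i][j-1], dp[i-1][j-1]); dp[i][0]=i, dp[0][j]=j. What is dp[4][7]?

5

   ''  6  8  2  4  5  8  5  9
''  0  1  2  3  4  5  6  7  8
 3  1  1  2  3  4  5  6  7  8
 2  2  2  2  2  3  4  5  6  7
 5  3  3  3  3  3  3  4  5  6
 3  4  4  4  4  4  4  4  5  6
 9  5  5  5  5  5  5  5  5  5
 1  6  6  6  6  6  6  6  6  6
 8  7  7  6  7  7  7  6  7  7
 2  8  8  7  6  7  8  7  7  8
 8  9  9  8  7  7  8  8  8  8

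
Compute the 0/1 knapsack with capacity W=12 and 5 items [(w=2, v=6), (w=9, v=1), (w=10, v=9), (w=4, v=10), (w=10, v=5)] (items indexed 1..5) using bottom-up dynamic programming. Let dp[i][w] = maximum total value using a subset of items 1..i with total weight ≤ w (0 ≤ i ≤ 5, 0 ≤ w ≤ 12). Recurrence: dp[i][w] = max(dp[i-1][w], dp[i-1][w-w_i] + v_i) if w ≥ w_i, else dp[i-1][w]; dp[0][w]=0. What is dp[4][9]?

i\w   0   1   2   3   4   5   6   7   8   9  10  11  12
  0   0   0   0   0   0   0   0   0   0   0   0   0   0
  1   0   0   6   6   6   6   6   6   6   6   6   6   6
  2   0   0   6   6   6   6   6   6   6   6   6   7   7
  3   0   0   6   6   6   6   6   6   6   6   9   9  15
  4   0   0   6   6  10  10  16  16  16  16  16  16  16
  5   0   0   6   6  10  10  16  16  16  16  16  16  16

16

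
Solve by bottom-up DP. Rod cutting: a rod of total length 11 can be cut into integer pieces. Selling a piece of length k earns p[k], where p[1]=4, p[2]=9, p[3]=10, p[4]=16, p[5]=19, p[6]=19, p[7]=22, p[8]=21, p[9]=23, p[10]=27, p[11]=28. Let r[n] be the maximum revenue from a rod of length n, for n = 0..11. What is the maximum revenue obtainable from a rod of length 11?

49

   n    0    1    2    3    4    5    6    7    8    9   10   11
r[n]    0    4    9   13   18   22   27   31   36   40   45   49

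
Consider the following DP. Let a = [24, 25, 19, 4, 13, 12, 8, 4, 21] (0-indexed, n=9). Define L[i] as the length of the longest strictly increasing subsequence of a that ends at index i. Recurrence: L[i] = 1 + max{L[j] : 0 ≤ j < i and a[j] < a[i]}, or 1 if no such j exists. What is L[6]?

2

   i    0    1    2    3    4    5    6    7    8
a[i]   24   25   19    4   13   12    8    4   21
L[i]    1    2    1    1    2    2    2    1    3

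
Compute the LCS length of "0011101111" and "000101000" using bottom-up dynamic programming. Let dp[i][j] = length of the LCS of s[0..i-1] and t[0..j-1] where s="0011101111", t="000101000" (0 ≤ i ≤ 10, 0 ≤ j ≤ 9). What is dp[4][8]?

4

   ''  0  0  0  1  0  1  0  0  0
''  0  0  0  0  0  0  0  0  0  0
 0  0  1  1  1  1  1  1  1  1  1
 0  0  1  2  2  2  2  2  2  2  2
 1  0  1  2  2  3  3  3  3  3  3
 1  0  1  2  2  3  3  4  4  4  4
 1  0  1  2  2  3  3  4  4  4  4
 0  0  1  2  3  3  4  4  5  5  5
 1  0  1  2  3  4  4  5  5  5  5
 1  0  1  2  3  4  4  5  5  5  5
 1  0  1  2  3  4  4  5  5  5  5
 1  0  1  2  3  4  4  5  5  5  5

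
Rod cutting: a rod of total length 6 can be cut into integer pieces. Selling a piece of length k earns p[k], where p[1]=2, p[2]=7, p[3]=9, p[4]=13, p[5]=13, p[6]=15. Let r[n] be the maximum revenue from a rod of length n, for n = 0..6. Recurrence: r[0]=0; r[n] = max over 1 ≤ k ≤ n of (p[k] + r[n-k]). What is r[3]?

   n    0    1    2    3    4    5    6
r[n]    0    2    7    9   14   16   21

9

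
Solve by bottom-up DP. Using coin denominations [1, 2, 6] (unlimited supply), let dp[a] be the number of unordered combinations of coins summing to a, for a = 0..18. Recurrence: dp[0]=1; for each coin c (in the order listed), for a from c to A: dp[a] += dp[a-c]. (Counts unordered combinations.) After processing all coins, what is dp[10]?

9

after  coin     0     1     2     3     4     5     6     7     8     9    10    11    12    13    14    15    16    17    18
          1     1     1     1     1     1     1     1     1     1     1     1     1     1     1     1     1     1     1     1
          2     1     1     2     2     3     3     4     4     5     5     6     6     7     7     8     8     9     9    10
          6     1     1     2     2     3     3     5     5     7     7     9     9    12    12    15    15    18    18    22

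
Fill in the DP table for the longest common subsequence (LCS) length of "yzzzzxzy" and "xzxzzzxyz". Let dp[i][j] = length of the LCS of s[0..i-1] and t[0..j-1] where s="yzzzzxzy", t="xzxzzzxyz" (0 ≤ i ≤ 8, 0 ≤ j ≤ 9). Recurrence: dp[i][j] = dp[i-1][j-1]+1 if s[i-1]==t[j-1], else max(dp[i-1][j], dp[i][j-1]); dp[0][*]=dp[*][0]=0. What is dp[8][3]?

   ''  x  z  x  z  z  z  x  y  z
''  0  0  0  0  0  0  0  0  0  0
 y  0  0  0  0  0  0  0  0  1  1
 z  0  0  1  1  1  1  1  1  1  2
 z  0  0  1  1  2  2  2  2  2  2
 z  0  0  1  1  2  3  3  3  3  3
 z  0  0  1  1  2  3  4  4  4  4
 x  0  1  1  2  2  3  4  5  5  5
 z  0  1  2  2  3  3  4  5  5  6
 y  0  1  2  2  3  3  4  5  6  6

2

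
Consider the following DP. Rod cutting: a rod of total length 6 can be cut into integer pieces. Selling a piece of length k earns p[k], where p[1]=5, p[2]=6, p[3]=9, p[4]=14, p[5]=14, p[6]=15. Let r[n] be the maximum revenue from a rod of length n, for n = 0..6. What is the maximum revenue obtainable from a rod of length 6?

30

   n    0    1    2    3    4    5    6
r[n]    0    5   10   15   20   25   30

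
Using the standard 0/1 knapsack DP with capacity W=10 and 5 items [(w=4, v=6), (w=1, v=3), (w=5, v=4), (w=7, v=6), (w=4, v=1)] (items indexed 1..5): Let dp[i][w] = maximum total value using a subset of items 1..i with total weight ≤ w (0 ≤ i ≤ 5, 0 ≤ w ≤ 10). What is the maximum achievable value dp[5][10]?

i\w   0   1   2   3   4   5   6   7   8   9  10
  0   0   0   0   0   0   0   0   0   0   0   0
  1   0   0   0   0   6   6   6   6   6   6   6
  2   0   3   3   3   6   9   9   9   9   9   9
  3   0   3   3   3   6   9   9   9   9  10  13
  4   0   3   3   3   6   9   9   9   9  10  13
  5   0   3   3   3   6   9   9   9   9  10  13

13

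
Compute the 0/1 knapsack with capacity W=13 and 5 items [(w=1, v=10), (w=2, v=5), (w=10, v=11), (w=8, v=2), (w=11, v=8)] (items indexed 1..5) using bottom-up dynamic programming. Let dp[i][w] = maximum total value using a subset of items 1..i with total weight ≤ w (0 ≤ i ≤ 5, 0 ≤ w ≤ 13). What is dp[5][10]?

i\w   0   1   2   3   4   5   6   7   8   9  10  11  12  13
  0   0   0   0   0   0   0   0   0   0   0   0   0   0   0
  1   0  10  10  10  10  10  10  10  10  10  10  10  10  10
  2   0  10  10  15  15  15  15  15  15  15  15  15  15  15
  3   0  10  10  15  15  15  15  15  15  15  15  21  21  26
  4   0  10  10  15  15  15  15  15  15  15  15  21  21  26
  5   0  10  10  15  15  15  15  15  15  15  15  21  21  26

15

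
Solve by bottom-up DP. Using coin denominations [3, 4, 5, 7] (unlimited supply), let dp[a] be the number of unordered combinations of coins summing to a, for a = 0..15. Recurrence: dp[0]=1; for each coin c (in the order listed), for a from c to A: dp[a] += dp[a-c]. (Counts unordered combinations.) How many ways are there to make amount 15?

after  coin     0     1     2     3     4     5     6     7     8     9    10    11    12    13    14    15
          3     1     0     0     1     0     0     1     0     0     1     0     0     1     0     0     1
          4     1     0     0     1     1     0     1     1     1     1     1     1     2     1     1     2
          5     1     0     0     1     1     1     1     1     2     2     2     2     3     3     3     4
          7     1     0     0     1     1     1     1     2     2     2     3     3     4     4     5     6

6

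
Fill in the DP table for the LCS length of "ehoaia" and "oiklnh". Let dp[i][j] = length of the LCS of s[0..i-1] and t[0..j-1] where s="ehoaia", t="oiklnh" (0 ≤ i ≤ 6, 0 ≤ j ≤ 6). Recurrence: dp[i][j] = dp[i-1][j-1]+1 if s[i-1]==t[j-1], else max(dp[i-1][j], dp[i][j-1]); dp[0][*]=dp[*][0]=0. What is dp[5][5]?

   ''  o  i  k  l  n  h
''  0  0  0  0  0  0  0
 e  0  0  0  0  0  0  0
 h  0  0  0  0  0  0  1
 o  0  1  1  1  1  1  1
 a  0  1  1  1  1  1  1
 i  0  1  2  2  2  2  2
 a  0  1  2  2  2  2  2

2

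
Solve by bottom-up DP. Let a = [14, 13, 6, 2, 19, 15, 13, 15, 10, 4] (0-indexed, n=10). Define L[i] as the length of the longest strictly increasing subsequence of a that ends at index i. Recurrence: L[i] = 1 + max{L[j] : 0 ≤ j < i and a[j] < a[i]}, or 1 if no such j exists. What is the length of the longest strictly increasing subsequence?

   i    0    1    2    3    4    5    6    7    8    9
a[i]   14   13    6    2   19   15   13   15   10    4
L[i]    1    1    1    1    2    2    2    3    2    2

3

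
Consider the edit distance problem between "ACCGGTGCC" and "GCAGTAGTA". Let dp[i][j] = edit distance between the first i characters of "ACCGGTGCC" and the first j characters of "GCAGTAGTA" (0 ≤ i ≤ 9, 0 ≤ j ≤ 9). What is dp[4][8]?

   ''  G  C  A  G  T  A  G  T  A
''  0  1  2  3  4  5  6  7  8  9
 A  1  1  2  2  3  4  5  6  7  8
 C  2  2  1  2  3  4  5  6  7  8
 C  3  3  2  2  3  4  5  6  7  8
 G  4  3  3  3  2  3  4  5  6  7
 G  5  4  4  4  3  3  4  4  5  6
 T  6  5  5  5  4  3  4  5  4  5
 G  7  6  6  6  5  4  4  4  5  5
 C  8  7  6  7  6  5  5  5  5  6
 C  9  8  7  7  7  6  6  6  6  6

6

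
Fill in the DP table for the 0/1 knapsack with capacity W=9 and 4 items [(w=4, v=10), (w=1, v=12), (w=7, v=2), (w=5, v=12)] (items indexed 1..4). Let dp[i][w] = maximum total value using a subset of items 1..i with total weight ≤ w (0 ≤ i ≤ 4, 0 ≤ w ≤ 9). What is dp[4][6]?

i\w   0   1   2   3   4   5   6   7   8   9
  0   0   0   0   0   0   0   0   0   0   0
  1   0   0   0   0  10  10  10  10  10  10
  2   0  12  12  12  12  22  22  22  22  22
  3   0  12  12  12  12  22  22  22  22  22
  4   0  12  12  12  12  22  24  24  24  24

24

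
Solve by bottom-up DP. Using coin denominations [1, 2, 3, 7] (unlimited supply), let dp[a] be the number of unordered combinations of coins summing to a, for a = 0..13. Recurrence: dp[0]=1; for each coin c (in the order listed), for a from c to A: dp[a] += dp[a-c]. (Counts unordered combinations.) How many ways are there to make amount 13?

after  coin     0     1     2     3     4     5     6     7     8     9    10    11    12    13
          1     1     1     1     1     1     1     1     1     1     1     1     1     1     1
          2     1     1     2     2     3     3     4     4     5     5     6     6     7     7
          3     1     1     2     3     4     5     7     8    10    12    14    16    19    21
          7     1     1     2     3     4     5     7     9    11    14    17    20    24    28

28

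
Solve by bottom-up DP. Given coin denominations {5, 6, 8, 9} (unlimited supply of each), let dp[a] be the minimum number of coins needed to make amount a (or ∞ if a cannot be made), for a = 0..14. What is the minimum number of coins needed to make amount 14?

2

 a  0  1  2  3  4  5  6  7  8  9 10 11 12 13 14
dp  0  -  -  -  -  1  1  -  1  1  2  2  2  2  2
(- denotes ∞ / unreachable)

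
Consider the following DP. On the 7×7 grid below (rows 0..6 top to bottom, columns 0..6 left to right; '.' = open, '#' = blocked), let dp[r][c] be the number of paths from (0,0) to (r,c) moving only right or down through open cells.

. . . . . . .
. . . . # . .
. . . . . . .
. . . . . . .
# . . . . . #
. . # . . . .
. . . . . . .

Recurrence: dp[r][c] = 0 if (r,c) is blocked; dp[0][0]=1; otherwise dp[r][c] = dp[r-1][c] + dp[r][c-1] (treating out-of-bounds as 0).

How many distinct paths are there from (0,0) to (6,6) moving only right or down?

542

r\c   0   1   2   3   4   5   6
  0   1   1   1   1   1   1   1
  1   1   2   3   4   0   1   2
  2   1   3   6  10  10  11  13
  3   1   4  10  20  30  41  54
  4   0   4  14  34  64 105   0
  5   0   4   0  34  98 203 203
  6   0   4   4  38 136 339 542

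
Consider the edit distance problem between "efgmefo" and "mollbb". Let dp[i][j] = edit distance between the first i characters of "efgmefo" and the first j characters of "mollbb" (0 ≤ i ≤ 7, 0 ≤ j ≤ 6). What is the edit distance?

   ''  m  o  l  l  b  b
''  0  1  2  3  4  5  6
 e  1  1  2  3  4  5  6
 f  2  2  2  3  4  5  6
 g  3  3  3  3  4  5  6
 m  4  3  4  4  4  5  6
 e  5  4  4  5  5  5  6
 f  6  5  5  5  6  6  6
 o  7  6  5  6  6  7  7

7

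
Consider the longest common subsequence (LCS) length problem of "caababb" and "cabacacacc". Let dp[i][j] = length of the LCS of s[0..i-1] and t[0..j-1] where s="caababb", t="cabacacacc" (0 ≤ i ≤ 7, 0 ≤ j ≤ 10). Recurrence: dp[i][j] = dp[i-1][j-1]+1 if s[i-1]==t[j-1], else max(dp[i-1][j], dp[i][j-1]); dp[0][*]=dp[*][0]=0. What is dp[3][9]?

   ''  c  a  b  a  c  a  c  a  c  c
''  0  0  0  0  0  0  0  0  0  0  0
 c  0  1  1  1  1  1  1  1  1  1  1
 a  0  1  2  2  2  2  2  2  2  2  2
 a  0  1  2  2  3  3  3  3  3  3  3
 b  0  1  2  3  3  3  3  3  3  3  3
 a  0  1  2  3  4  4  4  4  4  4  4
 b  0  1  2  3  4  4  4  4  4  4  4
 b  0  1  2  3  4  4  4  4  4  4  4

3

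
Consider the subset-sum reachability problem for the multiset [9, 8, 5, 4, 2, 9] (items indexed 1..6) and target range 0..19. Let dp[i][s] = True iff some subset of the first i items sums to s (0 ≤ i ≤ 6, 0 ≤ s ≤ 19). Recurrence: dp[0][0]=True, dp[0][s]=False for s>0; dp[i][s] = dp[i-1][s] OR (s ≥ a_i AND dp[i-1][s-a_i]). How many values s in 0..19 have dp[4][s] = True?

i\s   0   1   2   3   4   5   6   7   8   9  10  11  12  13  14  15  16  17  18  19
  0   T   F   F   F   F   F   F   F   F   F   F   F   F   F   F   F   F   F   F   F
  1   T   F   F   F   F   F   F   F   F   T   F   F   F   F   F   F   F   F   F   F
  2   T   F   F   F   F   F   F   F   T   T   F   F   F   F   F   F   F   T   F   F
  3   T   F   F   F   F   T   F   F   T   T   F   F   F   T   T   F   F   T   F   F
  4   T   F   F   F   T   T   F   F   T   T   F   F   T   T   T   F   F   T   T   F
  5   T   F   T   F   T   T   T   T   T   T   T   T   T   T   T   T   T   T   T   T
  6   T   F   T   F   T   T   T   T   T   T   T   T   T   T   T   T   T   T   T   T

10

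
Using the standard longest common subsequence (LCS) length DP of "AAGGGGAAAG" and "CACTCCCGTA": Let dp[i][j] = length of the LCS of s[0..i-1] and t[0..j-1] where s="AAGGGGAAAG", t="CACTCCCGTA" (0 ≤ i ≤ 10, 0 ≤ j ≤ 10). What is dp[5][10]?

   ''  C  A  C  T  C  C  C  G  T  A
''  0  0  0  0  0  0  0  0  0  0  0
 A  0  0  1  1  1  1  1  1  1  1  1
 A  0  0  1  1  1  1  1  1  1  1  2
 G  0  0  1  1  1  1  1  1  2  2  2
 G  0  0  1  1  1  1  1  1  2  2  2
 G  0  0  1  1  1  1  1  1  2  2  2
 G  0  0  1  1  1  1  1  1  2  2  2
 A  0  0  1  1  1  1  1  1  2  2  3
 A  0  0  1  1  1  1  1  1  2  2  3
 A  0  0  1  1  1  1  1  1  2  2  3
 G  0  0  1  1  1  1  1  1  2  2  3

2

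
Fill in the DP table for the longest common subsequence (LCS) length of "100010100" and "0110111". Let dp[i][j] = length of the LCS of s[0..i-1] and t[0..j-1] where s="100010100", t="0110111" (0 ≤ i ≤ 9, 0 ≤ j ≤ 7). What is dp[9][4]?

   ''  0  1  1  0  1  1  1
''  0  0  0  0  0  0  0  0
 1  0  0  1  1  1  1  1  1
 0  0  1  1  1  2  2  2  2
 0  0  1  1  1  2  2  2  2
 0  0  1  1  1  2  2  2  2
 1  0  1  2  2  2  3  3  3
 0  0  1  2  2  3  3  3  3
 1  0  1  2  3  3  4  4  4
 0  0  1  2  3  4  4  4  4
 0  0  1  2  3  4  4  4  4

4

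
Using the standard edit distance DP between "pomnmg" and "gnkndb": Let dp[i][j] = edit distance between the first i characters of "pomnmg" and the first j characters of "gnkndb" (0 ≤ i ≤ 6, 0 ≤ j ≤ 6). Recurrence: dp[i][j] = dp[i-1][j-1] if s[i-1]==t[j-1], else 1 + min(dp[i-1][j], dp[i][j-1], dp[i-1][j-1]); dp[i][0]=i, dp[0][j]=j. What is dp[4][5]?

   ''  g  n  k  n  d  b
''  0  1  2  3  4  5  6
 p  1  1  2  3  4  5  6
 o  2  2  2  3  4  5  6
 m  3  3  3  3  4  5  6
 n  4  4  3  4  3  4  5
 m  5  5  4  4  4  4  5
 g  6  5  5  5  5  5  5

4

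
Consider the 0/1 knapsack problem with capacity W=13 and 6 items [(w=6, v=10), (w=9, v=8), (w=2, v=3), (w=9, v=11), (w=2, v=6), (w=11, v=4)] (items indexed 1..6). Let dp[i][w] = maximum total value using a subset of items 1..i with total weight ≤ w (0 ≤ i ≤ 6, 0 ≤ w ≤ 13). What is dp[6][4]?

i\w   0   1   2   3   4   5   6   7   8   9  10  11  12  13
  0   0   0   0   0   0   0   0   0   0   0   0   0   0   0
  1   0   0   0   0   0   0  10  10  10  10  10  10  10  10
  2   0   0   0   0   0   0  10  10  10  10  10  10  10  10
  3   0   0   3   3   3   3  10  10  13  13  13  13  13  13
  4   0   0   3   3   3   3  10  10  13  13  13  14  14  14
  5   0   0   6   6   9   9  10  10  16  16  19  19  19  20
  6   0   0   6   6   9   9  10  10  16  16  19  19  19  20

9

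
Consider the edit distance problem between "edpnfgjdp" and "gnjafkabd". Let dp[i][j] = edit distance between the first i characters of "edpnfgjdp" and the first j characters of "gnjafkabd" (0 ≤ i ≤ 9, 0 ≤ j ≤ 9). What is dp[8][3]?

6

   ''  g  n  j  a  f  k  a  b  d
''  0  1  2  3  4  5  6  7  8  9
 e  1  1  2  3  4  5  6  7  8  9
 d  2  2  2  3  4  5  6  7  8  8
 p  3  3  3  3  4  5  6  7  8  9
 n  4  4  3  4  4  5  6  7  8  9
 f  5  5  4  4  5  4  5  6  7  8
 g  6  5  5  5  5  5  5  6  7  8
 j  7  6  6  5  6  6  6  6  7  8
 d  8  7  7  6  6  7  7  7  7  7
 p  9  8  8  7  7  7  8  8  8  8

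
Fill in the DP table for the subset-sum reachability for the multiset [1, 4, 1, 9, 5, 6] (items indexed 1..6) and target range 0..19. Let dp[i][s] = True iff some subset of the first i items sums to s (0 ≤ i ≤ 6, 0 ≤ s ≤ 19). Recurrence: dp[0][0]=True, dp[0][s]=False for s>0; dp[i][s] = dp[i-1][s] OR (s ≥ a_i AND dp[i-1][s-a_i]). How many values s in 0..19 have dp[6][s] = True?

i\s   0   1   2   3   4   5   6   7   8   9  10  11  12  13  14  15  16  17  18  19
  0   T   F   F   F   F   F   F   F   F   F   F   F   F   F   F   F   F   F   F   F
  1   T   T   F   F   F   F   F   F   F   F   F   F   F   F   F   F   F   F   F   F
  2   T   T   F   F   T   T   F   F   F   F   F   F   F   F   F   F   F   F   F   F
  3   T   T   T   F   T   T   T   F   F   F   F   F   F   F   F   F   F   F   F   F
  4   T   T   T   F   T   T   T   F   F   T   T   T   F   T   T   T   F   F   F   F
  5   T   T   T   F   T   T   T   T   F   T   T   T   F   T   T   T   T   F   T   T
  6   T   T   T   F   T   T   T   T   T   T   T   T   T   T   T   T   T   T   T   T

19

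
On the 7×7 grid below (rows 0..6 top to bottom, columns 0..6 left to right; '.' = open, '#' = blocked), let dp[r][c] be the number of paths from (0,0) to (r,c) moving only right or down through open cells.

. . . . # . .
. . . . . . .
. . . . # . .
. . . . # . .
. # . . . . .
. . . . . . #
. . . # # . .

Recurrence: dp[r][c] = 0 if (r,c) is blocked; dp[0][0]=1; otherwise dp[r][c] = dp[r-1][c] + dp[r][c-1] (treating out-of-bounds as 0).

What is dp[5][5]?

r\c   0   1   2   3   4   5   6
  0   1   1   1   1   0   0   0
  1   1   2   3   4   4   4   4
  2   1   3   6  10   0   4   8
  3   1   4  10  20   0   4  12
  4   1   0  10  30  30  34  46
  5   1   1  11  41  71 105   0
  6   1   2  13   0   0 105 105

105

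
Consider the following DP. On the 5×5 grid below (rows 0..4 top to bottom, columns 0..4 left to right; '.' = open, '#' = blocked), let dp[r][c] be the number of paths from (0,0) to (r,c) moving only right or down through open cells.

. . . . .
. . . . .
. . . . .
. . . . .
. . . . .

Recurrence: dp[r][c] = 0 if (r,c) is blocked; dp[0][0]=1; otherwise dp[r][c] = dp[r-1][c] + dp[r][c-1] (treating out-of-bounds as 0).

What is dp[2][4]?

15

r\c   0   1   2   3   4
  0   1   1   1   1   1
  1   1   2   3   4   5
  2   1   3   6  10  15
  3   1   4  10  20  35
  4   1   5  15  35  70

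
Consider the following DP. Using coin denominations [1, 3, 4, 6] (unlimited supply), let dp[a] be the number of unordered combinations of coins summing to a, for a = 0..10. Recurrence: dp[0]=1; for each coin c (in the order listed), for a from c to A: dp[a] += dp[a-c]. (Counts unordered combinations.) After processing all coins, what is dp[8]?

7

after  coin     0     1     2     3     4     5     6     7     8     9    10
          1     1     1     1     1     1     1     1     1     1     1     1
          3     1     1     1     2     2     2     3     3     3     4     4
          4     1     1     1     2     3     3     4     5     6     7     8
          6     1     1     1     2     3     3     5     6     7     9    11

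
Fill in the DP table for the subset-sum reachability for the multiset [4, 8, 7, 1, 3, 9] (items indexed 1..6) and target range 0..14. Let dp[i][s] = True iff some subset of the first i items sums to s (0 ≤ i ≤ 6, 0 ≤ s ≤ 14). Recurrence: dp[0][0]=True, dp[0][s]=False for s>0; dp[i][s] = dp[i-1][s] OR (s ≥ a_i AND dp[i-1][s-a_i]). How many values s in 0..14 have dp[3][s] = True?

6

i\s   0   1   2   3   4   5   6   7   8   9  10  11  12  13  14
  0   T   F   F   F   F   F   F   F   F   F   F   F   F   F   F
  1   T   F   F   F   T   F   F   F   F   F   F   F   F   F   F
  2   T   F   F   F   T   F   F   F   T   F   F   F   T   F   F
  3   T   F   F   F   T   F   F   T   T   F   F   T   T   F   F
  4   T   T   F   F   T   T   F   T   T   T   F   T   T   T   F
  5   T   T   F   T   T   T   F   T   T   T   T   T   T   T   T
  6   T   T   F   T   T   T   F   T   T   T   T   T   T   T   T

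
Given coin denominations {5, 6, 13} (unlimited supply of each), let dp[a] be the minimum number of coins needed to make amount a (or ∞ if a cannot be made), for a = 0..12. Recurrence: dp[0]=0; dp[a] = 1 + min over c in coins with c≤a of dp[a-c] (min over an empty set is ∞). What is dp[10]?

2

 a  0  1  2  3  4  5  6  7  8  9 10 11 12
dp  0  -  -  -  -  1  1  -  -  -  2  2  2
(- denotes ∞ / unreachable)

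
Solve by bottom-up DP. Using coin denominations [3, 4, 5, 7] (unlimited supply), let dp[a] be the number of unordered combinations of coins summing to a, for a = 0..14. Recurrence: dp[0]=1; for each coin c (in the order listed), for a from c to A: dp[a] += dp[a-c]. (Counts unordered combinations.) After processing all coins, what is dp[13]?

after  coin     0     1     2     3     4     5     6     7     8     9    10    11    12    13    14
          3     1     0     0     1     0     0     1     0     0     1     0     0     1     0     0
          4     1     0     0     1     1     0     1     1     1     1     1     1     2     1     1
          5     1     0     0     1     1     1     1     1     2     2     2     2     3     3     3
          7     1     0     0     1     1     1     1     2     2     2     3     3     4     4     5

4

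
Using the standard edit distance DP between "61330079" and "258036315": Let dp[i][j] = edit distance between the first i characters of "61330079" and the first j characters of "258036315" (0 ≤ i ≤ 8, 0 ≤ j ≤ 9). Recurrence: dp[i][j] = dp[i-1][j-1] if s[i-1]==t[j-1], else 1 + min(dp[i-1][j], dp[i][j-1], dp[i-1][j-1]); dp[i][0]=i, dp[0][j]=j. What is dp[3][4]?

   ''  2  5  8  0  3  6  3  1  5
''  0  1  2  3  4  5  6  7  8  9
 6  1  1  2  3  4  5  5  6  7  8
 1  2  2  2  3  4  5  6  6  6  7
 3  3  3  3  3  4  4  5  6  7  7
 3  4  4  4  4  4  4  5  5  6  7
 0  5  5  5  5  4  5  5  6  6  7
 0  6  6  6  6  5  5  6  6  7  7
 7  7  7  7  7  6  6  6  7  7  8
 9  8  8  8  8  7  7  7  7  8  8

4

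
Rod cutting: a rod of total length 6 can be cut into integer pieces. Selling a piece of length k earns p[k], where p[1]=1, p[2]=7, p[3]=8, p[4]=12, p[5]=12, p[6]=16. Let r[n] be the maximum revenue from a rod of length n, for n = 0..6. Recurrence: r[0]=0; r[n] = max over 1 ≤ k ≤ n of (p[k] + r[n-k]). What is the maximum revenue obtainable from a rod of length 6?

21

   n    0    1    2    3    4    5    6
r[n]    0    1    7    8   14   15   21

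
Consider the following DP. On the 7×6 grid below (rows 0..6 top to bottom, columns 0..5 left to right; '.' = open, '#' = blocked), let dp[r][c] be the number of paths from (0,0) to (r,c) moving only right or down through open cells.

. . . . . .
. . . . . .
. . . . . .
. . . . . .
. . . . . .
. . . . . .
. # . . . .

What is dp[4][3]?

r\c   0   1   2   3   4   5
  0   1   1   1   1   1   1
  1   1   2   3   4   5   6
  2   1   3   6  10  15  21
  3   1   4  10  20  35  56
  4   1   5  15  35  70 126
  5   1   6  21  56 126 252
  6   1   0  21  77 203 455

35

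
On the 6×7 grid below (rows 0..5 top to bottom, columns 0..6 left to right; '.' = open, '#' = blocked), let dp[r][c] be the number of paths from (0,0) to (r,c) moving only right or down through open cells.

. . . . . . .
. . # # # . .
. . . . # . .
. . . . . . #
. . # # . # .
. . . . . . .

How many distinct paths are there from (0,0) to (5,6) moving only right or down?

r\c   0   1   2   3   4   5   6
  0   1   1   1   1   1   1   1
  1   1   2   0   0   0   1   2
  2   1   3   3   3   0   1   3
  3   1   4   7  10  10  11   0
  4   1   5   0   0  10   0   0
  5   1   6   6   6  16  16  16

16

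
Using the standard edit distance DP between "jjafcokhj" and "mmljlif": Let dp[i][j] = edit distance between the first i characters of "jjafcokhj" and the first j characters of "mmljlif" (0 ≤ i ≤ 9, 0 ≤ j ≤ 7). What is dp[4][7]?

5

   ''  m  m  l  j  l  i  f
''  0  1  2  3  4  5  6  7
 j  1  1  2  3  3  4  5  6
 j  2  2  2  3  3  4  5  6
 a  3  3  3  3  4  4  5  6
 f  4  4  4  4  4  5  5  5
 c  5  5  5  5  5  5  6  6
 o  6  6  6  6  6  6  6  7
 k  7  7  7  7  7  7  7  7
 h  8  8  8  8  8  8  8  8
 j  9  9  9  9  8  9  9  9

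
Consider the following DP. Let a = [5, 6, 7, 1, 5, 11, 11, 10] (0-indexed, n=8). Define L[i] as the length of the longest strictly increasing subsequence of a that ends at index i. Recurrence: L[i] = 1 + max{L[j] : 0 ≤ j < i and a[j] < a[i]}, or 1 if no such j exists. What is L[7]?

   i    0    1    2    3    4    5    6    7
a[i]    5    6    7    1    5   11   11   10
L[i]    1    2    3    1    2    4    4    4

4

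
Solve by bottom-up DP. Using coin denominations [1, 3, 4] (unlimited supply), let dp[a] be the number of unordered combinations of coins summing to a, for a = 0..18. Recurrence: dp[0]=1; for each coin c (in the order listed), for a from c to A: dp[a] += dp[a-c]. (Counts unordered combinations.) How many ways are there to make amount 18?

after  coin     0     1     2     3     4     5     6     7     8     9    10    11    12    13    14    15    16    17    18
          1     1     1     1     1     1     1     1     1     1     1     1     1     1     1     1     1     1     1     1
          3     1     1     1     2     2     2     3     3     3     4     4     4     5     5     5     6     6     6     7
          4     1     1     1     2     3     3     4     5     6     7     8     9    11    12    13    15    17    18    20

20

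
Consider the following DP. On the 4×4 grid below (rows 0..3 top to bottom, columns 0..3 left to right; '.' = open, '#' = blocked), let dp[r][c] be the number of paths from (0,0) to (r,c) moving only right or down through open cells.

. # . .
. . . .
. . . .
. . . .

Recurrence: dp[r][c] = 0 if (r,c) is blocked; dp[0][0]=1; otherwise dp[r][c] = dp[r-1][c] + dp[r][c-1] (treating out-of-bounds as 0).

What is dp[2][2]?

r\c   0   1   2   3
  0   1   0   0   0
  1   1   1   1   1
  2   1   2   3   4
  3   1   3   6  10

3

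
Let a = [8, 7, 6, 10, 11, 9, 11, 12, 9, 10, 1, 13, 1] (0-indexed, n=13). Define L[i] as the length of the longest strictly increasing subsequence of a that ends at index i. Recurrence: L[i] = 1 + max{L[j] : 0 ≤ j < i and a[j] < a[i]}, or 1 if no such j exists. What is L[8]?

2

   i    0    1    2    3    4    5    6    7    8    9   10   11   12
a[i]    8    7    6   10   11    9   11   12    9   10    1   13    1
L[i]    1    1    1    2    3    2    3    4    2    3    1    5    1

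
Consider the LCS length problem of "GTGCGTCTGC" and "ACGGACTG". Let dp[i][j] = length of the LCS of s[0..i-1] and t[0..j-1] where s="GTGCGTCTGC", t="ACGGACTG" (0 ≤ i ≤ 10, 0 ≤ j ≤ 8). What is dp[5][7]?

   ''  A  C  G  G  A  C  T  G
''  0  0  0  0  0  0  0  0  0
 G  0  0  0  1  1  1  1  1  1
 T  0  0  0  1  1  1  1  2  2
 G  0  0  0  1  2  2  2  2  3
 C  0  0  1  1  2  2  3  3  3
 G  0  0  1  2  2  2  3  3  4
 T  0  0  1  2  2  2  3  4  4
 C  0  0  1  2  2  2  3  4  4
 T  0  0  1  2  2  2  3  4  4
 G  0  0  1  2  3  3  3  4  5
 C  0  0  1  2  3  3  4  4  5

3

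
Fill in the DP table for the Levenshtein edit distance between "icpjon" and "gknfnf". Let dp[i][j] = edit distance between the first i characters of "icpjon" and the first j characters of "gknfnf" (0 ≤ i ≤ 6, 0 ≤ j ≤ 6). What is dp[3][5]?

   ''  g  k  n  f  n  f
''  0  1  2  3  4  5  6
 i  1  1  2  3  4  5  6
 c  2  2  2  3  4  5  6
 p  3  3  3  3  4  5  6
 j  4  4  4  4  4  5  6
 o  5  5  5  5  5  5  6
 n  6  6  6  5  6  5  6

5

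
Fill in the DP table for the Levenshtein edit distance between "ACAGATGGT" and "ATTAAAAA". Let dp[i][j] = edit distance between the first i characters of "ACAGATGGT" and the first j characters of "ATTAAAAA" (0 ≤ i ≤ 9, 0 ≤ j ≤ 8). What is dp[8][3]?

   ''  A  T  T  A  A  A  A  A
''  0  1  2  3  4  5  6  7  8
 A  1  0  1  2  3  4  5  6  7
 C  2  1  1  2  3  4  5  6  7
 A  3  2  2  2  2  3  4  5  6
 G  4  3  3  3  3  3  4  5  6
 A  5  4  4  4  3  3  3  4  5
 T  6  5  4  4  4  4  4  4  5
 G  7  6  5  5  5  5  5  5  5
 G  8  7  6  6  6  6  6  6  6
 T  9  8  7  6  7  7  7  7  7

6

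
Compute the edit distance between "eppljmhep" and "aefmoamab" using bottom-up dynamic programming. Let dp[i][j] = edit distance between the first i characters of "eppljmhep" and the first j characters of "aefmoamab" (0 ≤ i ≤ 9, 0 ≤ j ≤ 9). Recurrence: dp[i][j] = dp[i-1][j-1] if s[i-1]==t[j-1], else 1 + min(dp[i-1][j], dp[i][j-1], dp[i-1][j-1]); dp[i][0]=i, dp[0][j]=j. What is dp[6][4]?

   ''  a  e  f  m  o  a  m  a  b
''  0  1  2  3  4  5  6  7  8  9
 e  1  1  1  2  3  4  5  6  7  8
 p  2  2  2  2  3  4  5  6  7  8
 p  3  3  3  3  3  4  5  6  7  8
 l  4  4  4  4  4  4  5  6  7  8
 j  5  5  5  5  5  5  5  6  7  8
 m  6  6  6  6  5  6  6  5  6  7
 h  7  7  7  7  6  6  7  6  6  7
 e  8  8  7  8  7  7  7  7  7  7
 p  9  9  8  8  8  8  8  8  8  8

5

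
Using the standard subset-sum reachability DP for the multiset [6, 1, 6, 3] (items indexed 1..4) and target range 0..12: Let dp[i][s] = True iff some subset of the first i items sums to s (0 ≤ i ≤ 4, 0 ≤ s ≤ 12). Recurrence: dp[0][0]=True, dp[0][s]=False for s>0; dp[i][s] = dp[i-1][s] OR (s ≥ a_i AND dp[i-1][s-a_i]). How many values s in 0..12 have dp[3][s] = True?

5

i\s   0   1   2   3   4   5   6   7   8   9  10  11  12
  0   T   F   F   F   F   F   F   F   F   F   F   F   F
  1   T   F   F   F   F   F   T   F   F   F   F   F   F
  2   T   T   F   F   F   F   T   T   F   F   F   F   F
  3   T   T   F   F   F   F   T   T   F   F   F   F   T
  4   T   T   F   T   T   F   T   T   F   T   T   F   T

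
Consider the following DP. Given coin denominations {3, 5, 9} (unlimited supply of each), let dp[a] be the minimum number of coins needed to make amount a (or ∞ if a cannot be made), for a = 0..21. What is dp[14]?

2

 a  0  1  2  3  4  5  6  7  8  9 10 11 12 13 14 15 16 17 18 19 20 21
dp  0  -  -  1  -  1  2  -  2  1  2  3  2  3  2  3  4  3  2  3  4  3
(- denotes ∞ / unreachable)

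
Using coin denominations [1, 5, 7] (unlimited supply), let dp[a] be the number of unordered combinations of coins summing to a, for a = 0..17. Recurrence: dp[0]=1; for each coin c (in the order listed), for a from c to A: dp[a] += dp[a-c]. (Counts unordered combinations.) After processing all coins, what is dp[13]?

after  coin     0     1     2     3     4     5     6     7     8     9    10    11    12    13    14    15    16    17
          1     1     1     1     1     1     1     1     1     1     1     1     1     1     1     1     1     1     1
          5     1     1     1     1     1     2     2     2     2     2     3     3     3     3     3     4     4     4
          7     1     1     1     1     1     2     2     3     3     3     4     4     5     5     6     7     7     8

5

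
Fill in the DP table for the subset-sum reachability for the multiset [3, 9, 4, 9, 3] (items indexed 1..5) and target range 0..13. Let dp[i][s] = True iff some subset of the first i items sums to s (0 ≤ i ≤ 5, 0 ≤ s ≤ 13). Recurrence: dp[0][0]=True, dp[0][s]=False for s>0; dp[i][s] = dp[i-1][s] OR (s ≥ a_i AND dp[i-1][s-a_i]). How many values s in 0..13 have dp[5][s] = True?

9

i\s   0   1   2   3   4   5   6   7   8   9  10  11  12  13
  0   T   F   F   F   F   F   F   F   F   F   F   F   F   F
  1   T   F   F   T   F   F   F   F   F   F   F   F   F   F
  2   T   F   F   T   F   F   F   F   F   T   F   F   T   F
  3   T   F   F   T   T   F   F   T   F   T   F   F   T   T
  4   T   F   F   T   T   F   F   T   F   T   F   F   T   T
  5   T   F   F   T   T   F   T   T   F   T   T   F   T   T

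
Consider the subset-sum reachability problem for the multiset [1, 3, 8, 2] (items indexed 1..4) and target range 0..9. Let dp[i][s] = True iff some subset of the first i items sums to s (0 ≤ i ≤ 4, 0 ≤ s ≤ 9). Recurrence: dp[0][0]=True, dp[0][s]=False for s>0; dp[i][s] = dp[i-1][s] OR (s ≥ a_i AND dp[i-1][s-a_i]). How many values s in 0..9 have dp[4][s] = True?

9

i\s   0   1   2   3   4   5   6   7   8   9
  0   T   F   F   F   F   F   F   F   F   F
  1   T   T   F   F   F   F   F   F   F   F
  2   T   T   F   T   T   F   F   F   F   F
  3   T   T   F   T   T   F   F   F   T   T
  4   T   T   T   T   T   T   T   F   T   T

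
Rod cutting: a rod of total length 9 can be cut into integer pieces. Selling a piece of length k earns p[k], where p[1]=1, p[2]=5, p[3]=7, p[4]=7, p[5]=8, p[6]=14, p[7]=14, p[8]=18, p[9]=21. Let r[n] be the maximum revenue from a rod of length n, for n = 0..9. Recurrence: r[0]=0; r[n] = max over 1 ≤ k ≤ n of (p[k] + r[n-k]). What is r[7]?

   n    0    1    2    3    4    5    6    7    8    9
r[n]    0    1    5    7   10   12   15   17   20   22

17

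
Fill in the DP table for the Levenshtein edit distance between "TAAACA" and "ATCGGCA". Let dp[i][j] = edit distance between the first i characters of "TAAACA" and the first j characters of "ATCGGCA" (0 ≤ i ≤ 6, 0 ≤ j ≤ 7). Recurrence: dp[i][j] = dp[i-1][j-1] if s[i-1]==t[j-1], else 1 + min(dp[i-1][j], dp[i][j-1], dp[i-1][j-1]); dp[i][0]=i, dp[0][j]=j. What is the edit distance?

   ''  A  T  C  G  G  C  A
''  0  1  2  3  4  5  6  7
 T  1  1  1  2  3  4  5  6
 A  2  1  2  2  3  4  5  5
 A  3  2  2  3  3  4  5  5
 A  4  3  3  3  4  4  5  5
 C  5  4  4  3  4  5  4  5
 A  6  5  5  4  4  5  5  4

4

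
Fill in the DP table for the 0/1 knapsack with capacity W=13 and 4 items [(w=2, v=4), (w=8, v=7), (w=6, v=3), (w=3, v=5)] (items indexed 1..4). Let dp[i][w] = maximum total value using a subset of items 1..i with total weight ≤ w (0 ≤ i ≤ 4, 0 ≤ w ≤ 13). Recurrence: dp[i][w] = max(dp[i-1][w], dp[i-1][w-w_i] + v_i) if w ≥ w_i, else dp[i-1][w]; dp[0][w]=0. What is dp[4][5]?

i\w   0   1   2   3   4   5   6   7   8   9  10  11  12  13
  0   0   0   0   0   0   0   0   0   0   0   0   0   0   0
  1   0   0   4   4   4   4   4   4   4   4   4   4   4   4
  2   0   0   4   4   4   4   4   4   7   7  11  11  11  11
  3   0   0   4   4   4   4   4   4   7   7  11  11  11  11
  4   0   0   4   5   5   9   9   9   9   9  11  12  12  16

9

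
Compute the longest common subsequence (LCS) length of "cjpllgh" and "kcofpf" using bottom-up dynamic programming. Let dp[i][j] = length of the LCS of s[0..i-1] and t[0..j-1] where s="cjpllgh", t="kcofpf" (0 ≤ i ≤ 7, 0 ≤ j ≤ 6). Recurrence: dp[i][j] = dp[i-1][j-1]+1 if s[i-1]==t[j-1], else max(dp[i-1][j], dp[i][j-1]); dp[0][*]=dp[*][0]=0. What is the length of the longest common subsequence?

   ''  k  c  o  f  p  f
''  0  0  0  0  0  0  0
 c  0  0  1  1  1  1  1
 j  0  0  1  1  1  1  1
 p  0  0  1  1  1  2  2
 l  0  0  1  1  1  2  2
 l  0  0  1  1  1  2  2
 g  0  0  1  1  1  2  2
 h  0  0  1  1  1  2  2

2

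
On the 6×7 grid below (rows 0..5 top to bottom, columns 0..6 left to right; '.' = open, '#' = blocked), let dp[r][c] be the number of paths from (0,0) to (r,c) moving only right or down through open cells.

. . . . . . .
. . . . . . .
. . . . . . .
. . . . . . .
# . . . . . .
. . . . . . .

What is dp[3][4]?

35

r\c   0   1   2   3   4   5   6
  0   1   1   1   1   1   1   1
  1   1   2   3   4   5   6   7
  2   1   3   6  10  15  21  28
  3   1   4  10  20  35  56  84
  4   0   4  14  34  69 125 209
  5   0   4  18  52 121 246 455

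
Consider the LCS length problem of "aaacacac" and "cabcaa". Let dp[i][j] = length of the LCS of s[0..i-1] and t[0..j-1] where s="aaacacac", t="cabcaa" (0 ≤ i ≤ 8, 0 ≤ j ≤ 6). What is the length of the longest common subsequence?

   ''  c  a  b  c  a  a
''  0  0  0  0  0  0  0
 a  0  0  1  1  1  1  1
 a  0  0  1  1  1  2  2
 a  0  0  1  1  1  2  3
 c  0  1  1  1  2  2  3
 a  0  1  2  2  2  3  3
 c  0  1  2  2  3  3  3
 a  0  1  2  2  3  4  4
 c  0  1  2  2  3  4  4

4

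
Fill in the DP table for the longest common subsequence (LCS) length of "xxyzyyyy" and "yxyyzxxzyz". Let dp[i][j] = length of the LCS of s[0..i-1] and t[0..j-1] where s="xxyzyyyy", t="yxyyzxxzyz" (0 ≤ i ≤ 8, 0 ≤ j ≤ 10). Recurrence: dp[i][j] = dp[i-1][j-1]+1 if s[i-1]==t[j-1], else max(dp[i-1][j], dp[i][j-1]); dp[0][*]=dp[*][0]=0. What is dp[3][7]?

   ''  y  x  y  y  z  x  x  z  y  z
''  0  0  0  0  0  0  0  0  0  0  0
 x  0  0  1  1  1  1  1  1  1  1  1
 x  0  0  1  1  1  1  2  2  2  2  2
 y  0  1  1  2  2  2  2  2  2  3  3
 z  0  1  1  2  2  3  3  3  3  3  4
 y  0  1  1  2  3  3  3  3  3  4  4
 y  0  1  1  2  3  3  3  3  3  4  4
 y  0  1  1  2  3  3  3  3  3  4  4
 y  0  1  1  2  3  3  3  3  3  4  4

2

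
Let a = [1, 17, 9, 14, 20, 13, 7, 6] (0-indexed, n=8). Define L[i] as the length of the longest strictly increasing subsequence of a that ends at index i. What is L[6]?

   i    0    1    2    3    4    5    6    7
a[i]    1   17    9   14   20   13    7    6
L[i]    1    2    2    3    4    3    2    2

2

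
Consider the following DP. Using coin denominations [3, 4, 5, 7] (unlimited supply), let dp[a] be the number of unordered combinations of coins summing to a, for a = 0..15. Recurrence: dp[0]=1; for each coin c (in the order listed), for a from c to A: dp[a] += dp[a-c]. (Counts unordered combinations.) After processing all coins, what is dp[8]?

2

after  coin     0     1     2     3     4     5     6     7     8     9    10    11    12    13    14    15
          3     1     0     0     1     0     0     1     0     0     1     0     0     1     0     0     1
          4     1     0     0     1     1     0     1     1     1     1     1     1     2     1     1     2
          5     1     0     0     1     1     1     1     1     2     2     2     2     3     3     3     4
          7     1     0     0     1     1     1     1     2     2     2     3     3     4     4     5     6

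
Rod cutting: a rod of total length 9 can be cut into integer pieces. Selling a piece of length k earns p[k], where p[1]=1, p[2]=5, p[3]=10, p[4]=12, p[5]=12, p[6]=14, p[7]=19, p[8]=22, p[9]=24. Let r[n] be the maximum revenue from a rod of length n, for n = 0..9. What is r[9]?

   n    0    1    2    3    4    5    6    7    8    9
r[n]    0    1    5   10   12   15   20   22   25   30

30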